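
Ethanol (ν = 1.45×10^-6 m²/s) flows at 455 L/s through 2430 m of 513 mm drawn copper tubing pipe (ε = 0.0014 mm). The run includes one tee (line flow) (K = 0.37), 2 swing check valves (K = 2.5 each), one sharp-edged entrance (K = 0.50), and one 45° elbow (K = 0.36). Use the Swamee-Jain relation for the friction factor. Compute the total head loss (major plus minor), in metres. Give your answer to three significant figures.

H_L ≈ 15.8 m

V = 4Q/(πD²) = 2.201 m/s; V²/2g = 0.2470 m
Re = 7.79×10^5, ε/D = 2.73×10^-6 → f = 0.01217 (Swamee-Jain)
Major: h_f = f(L/D)·V²/2g = 0.01217·4737·0.2470 = 14.24 m
Minor: ΣK = 6.23; h_m = ΣK·V²/2g = 1.539 m
Total H_L = 14.24 + 1.539 = 15.78 m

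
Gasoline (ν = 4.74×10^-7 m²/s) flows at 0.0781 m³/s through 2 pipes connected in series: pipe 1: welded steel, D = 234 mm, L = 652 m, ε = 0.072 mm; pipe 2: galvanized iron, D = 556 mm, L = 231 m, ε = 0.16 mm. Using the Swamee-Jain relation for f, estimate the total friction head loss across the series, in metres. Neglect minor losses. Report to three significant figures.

H ≈ 7.48 m

Pipe 1: V = 1.816 m/s, Re = 8.97×10^5, ε/D = 3.08×10^-4, f = 0.01590, h_1 = f(L/D)V²/2g = 7.448 m
Pipe 2: V = 0.3217 m/s, Re = 3.77×10^5, ε/D = 2.88×10^-4, f = 0.01663, h_2 = f(L/D)V²/2g = 0.03644 m
Series → Q common, losses add: H = Σh = 7.484 m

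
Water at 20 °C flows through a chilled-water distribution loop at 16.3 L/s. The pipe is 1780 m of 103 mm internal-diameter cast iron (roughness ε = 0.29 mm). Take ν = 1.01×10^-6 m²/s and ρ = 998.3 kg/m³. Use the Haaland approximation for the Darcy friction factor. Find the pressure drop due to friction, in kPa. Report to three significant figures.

V = 4Q/(πD²) = 4·0.0163/(π·0.103²) = 1.956 m/s
Re = VD/ν = 1.956·0.103/1.01×10^-6 = 1.99×10^5 → turbulent
ε/D = 0.29/103 = 0.00282
Haaland: f = 0.02638
h_f = f(L/D)V²/(2g) = 0.02638·(1780/0.103)·1.956²/(2·9.81) = 88.93 m
Δp = ρg·h_f = 998.3·9.81·88.93 = 871.0 kPa

Δp ≈ 871 kPa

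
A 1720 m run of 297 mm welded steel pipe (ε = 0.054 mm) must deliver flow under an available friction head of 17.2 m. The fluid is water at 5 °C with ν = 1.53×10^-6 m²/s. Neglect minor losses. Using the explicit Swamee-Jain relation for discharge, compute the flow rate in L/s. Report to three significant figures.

Q ≈ 133 L/s

Swamee-Jain (Type II): Q = -0.965·√(gD⁵h_f/L)·ln[ε/(3.7D) + √(3.17ν²L/(gD³h_f))]
√(gD⁵h_f/L) = √(9.81·0.297⁵·17.2/1720) = 0.01506
ε/(3.7D) = 4.91×10^-5; √(3.17ν²L/(gD³h_f)) = 5.37×10^-5
Q = -0.965·0.01506·ln(1.029×10^-4) = 0.1334 m³/s
Check: V = 1.93 m/s, Re = 3.74×10^5, f = 0.01578, h_f = 17.3 m ≈ 17.2 m ✓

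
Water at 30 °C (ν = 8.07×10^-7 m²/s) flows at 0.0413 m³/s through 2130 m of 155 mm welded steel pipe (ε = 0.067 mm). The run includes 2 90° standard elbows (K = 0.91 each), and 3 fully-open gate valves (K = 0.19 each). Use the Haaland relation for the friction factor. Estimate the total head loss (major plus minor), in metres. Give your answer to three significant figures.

V = 4Q/(πD²) = 2.189 m/s; V²/2g = 0.2442 m
Re = 4.20×10^5, ε/D = 4.32×10^-4 → f = 0.01729 (Haaland)
Major: h_f = f(L/D)·V²/2g = 0.01729·13742·0.2442 = 58.01 m
Minor: ΣK = 2.39; h_m = ΣK·V²/2g = 0.5836 m
Total H_L = 58.01 + 0.5836 = 58.60 m

H_L ≈ 58.6 m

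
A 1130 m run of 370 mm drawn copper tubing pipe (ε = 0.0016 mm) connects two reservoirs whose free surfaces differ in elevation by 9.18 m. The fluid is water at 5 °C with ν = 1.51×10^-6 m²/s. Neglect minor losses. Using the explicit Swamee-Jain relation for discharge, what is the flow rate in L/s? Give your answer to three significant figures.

Q ≈ 228 L/s

Swamee-Jain (Type II): Q = -0.965·√(gD⁵h_f/L)·ln[ε/(3.7D) + √(3.17ν²L/(gD³h_f))]
√(gD⁵h_f/L) = √(9.81·0.370⁵·9.18/1130) = 0.02351
ε/(3.7D) = 1.17×10^-6; √(3.17ν²L/(gD³h_f)) = 4.23×10^-5
Q = -0.965·0.02351·ln(4.348×10^-5) = 0.2278 m³/s
Check: V = 2.12 m/s, Re = 5.19×10^5, f = 0.01307, h_f = 9.14 m ≈ 9.18 m ✓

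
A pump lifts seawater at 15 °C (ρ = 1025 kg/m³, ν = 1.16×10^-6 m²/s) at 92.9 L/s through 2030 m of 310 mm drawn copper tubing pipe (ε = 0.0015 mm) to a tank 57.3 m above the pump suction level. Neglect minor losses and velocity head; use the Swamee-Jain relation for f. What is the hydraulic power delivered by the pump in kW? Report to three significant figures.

V = 4Q/(πD²) = 1.231 m/s; Re = 3.29×10^5; ε/D = 4.84×10^-6; f = 0.01419
h_f = f(L/D)V²/2g = 7.175 m
Total head H = z + h_f = 57.3 + 7.175 = 64.47 m
P_hyd = ρgQH = 1025·9.81·0.0929·64.47 = 60.23 kW

P_hyd ≈ 60.2 kW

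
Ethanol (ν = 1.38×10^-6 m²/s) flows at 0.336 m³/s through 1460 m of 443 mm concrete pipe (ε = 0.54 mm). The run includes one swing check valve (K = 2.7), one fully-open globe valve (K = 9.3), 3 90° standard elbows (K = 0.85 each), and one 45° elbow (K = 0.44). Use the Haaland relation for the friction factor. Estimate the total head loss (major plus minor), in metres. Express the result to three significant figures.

H_L ≈ 20.4 m

V = 4Q/(πD²) = 2.180 m/s; V²/2g = 0.2422 m
Re = 7.00×10^5, ε/D = 0.00122 → f = 0.02099 (Haaland)
Major: h_f = f(L/D)·V²/2g = 0.02099·3296·0.2422 = 16.75 m
Minor: ΣK = 15.0; h_m = ΣK·V²/2g = 3.631 m
Total H_L = 16.75 + 3.631 = 20.38 m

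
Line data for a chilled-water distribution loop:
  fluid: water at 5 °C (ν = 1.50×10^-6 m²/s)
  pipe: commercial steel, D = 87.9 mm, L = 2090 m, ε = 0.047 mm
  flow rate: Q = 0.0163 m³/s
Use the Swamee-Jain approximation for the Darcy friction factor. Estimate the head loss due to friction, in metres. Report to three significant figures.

h_f ≈ 171 m

V = 4Q/(πD²) = 4·0.0163/(π·0.0879²) = 2.686 m/s
Re = VD/ν = 2.686·0.0879/1.50×10^-6 = 1.57×10^5 → turbulent
ε/D = 0.047/87.9 = 5.35×10^-4
Swamee-Jain: f = 0.01954
h_f = f(L/D)V²/(2g) = 0.01954·(2090/0.0879)·2.686²/(2·9.81) = 170.9 m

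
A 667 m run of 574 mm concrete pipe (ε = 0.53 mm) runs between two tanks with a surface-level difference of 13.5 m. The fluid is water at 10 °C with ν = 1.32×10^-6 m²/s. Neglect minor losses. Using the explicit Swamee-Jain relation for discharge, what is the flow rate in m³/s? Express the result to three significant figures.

Swamee-Jain (Type II): Q = -0.965·√(gD⁵h_f/L)·ln[ε/(3.7D) + √(3.17ν²L/(gD³h_f))]
√(gD⁵h_f/L) = √(9.81·0.574⁵·13.5/667) = 0.1112
ε/(3.7D) = 2.50×10^-4; √(3.17ν²L/(gD³h_f)) = 1.21×10^-5
Q = -0.965·0.1112·ln(2.617×10^-4) = 0.8853 m³/s
Check: V = 3.42 m/s, Re = 1.49×10^6, f = 0.01955, h_f = 13.6 m ≈ 13.5 m ✓

Q ≈ 0.885 m³/s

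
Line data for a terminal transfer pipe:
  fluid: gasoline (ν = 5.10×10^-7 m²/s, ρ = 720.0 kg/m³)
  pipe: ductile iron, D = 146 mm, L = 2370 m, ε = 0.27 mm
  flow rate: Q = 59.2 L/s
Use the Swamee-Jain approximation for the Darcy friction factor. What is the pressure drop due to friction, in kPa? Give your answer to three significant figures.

V = 4Q/(πD²) = 4·0.0592/(π·0.146²) = 3.536 m/s
Re = VD/ν = 3.536·0.146/5.10×10^-7 = 1.01×10^6 → turbulent
ε/D = 0.27/146 = 0.00185
Swamee-Jain: f = 0.02321
h_f = f(L/D)V²/(2g) = 0.02321·(2370/0.146)·3.536²/(2·9.81) = 240.1 m
Δp = ρg·h_f = 720.0·9.81·240.1 = 1696 kPa

Δp ≈ 1700 kPa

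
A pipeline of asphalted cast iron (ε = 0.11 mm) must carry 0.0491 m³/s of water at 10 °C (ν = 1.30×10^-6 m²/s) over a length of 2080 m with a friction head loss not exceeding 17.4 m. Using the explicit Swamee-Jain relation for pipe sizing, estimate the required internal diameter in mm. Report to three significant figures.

Swamee-Jain (Type III): D = 0.66·[ε^1.25·(LQ²/(gh_f))^4.75 + ν·Q^9.4·(L/(gh_f))^5.2]^0.04
LQ²/(gh_f) = 0.02938; L/(gh_f) = 12.19
Term 1 = ε^1.25·(…)^4.75 = 5.95×10^-13; Term 2 = ν·Q^9.4·(…)^5.2 = 2.86×10^-13
D = 0.66·(5.95×10^-13 + 2.86×10^-13)^0.04 = 0.2174 m = 217 mm
Check: V = 1.32 m/s, Re = 2.21×10^5, f = 0.01880, h_f = 16.0 m ≈ 17.4 m ✓

D ≈ 217 mm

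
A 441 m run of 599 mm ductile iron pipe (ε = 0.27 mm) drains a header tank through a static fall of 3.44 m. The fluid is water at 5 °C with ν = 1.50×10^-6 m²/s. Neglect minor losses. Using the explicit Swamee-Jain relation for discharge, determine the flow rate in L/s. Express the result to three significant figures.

Swamee-Jain (Type II): Q = -0.965·√(gD⁵h_f/L)·ln[ε/(3.7D) + √(3.17ν²L/(gD³h_f))]
√(gD⁵h_f/L) = √(9.81·0.599⁵·3.44/441) = 0.07682
ε/(3.7D) = 1.22×10^-4; √(3.17ν²L/(gD³h_f)) = 2.08×10^-5
Q = -0.965·0.07682·ln(1.426×10^-4) = 0.6564 m³/s
Check: V = 2.33 m/s, Re = 9.30×10^5, f = 0.01700, h_f = 3.46 m ≈ 3.44 m ✓

Q ≈ 656 L/s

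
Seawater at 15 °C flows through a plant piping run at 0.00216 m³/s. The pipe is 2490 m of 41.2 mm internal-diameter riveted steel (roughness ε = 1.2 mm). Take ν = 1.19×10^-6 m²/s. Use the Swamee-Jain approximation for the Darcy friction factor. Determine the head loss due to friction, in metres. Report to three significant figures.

V = 4Q/(πD²) = 4·0.00216/(π·0.0412²) = 1.620 m/s
Re = VD/ν = 1.620·0.0412/1.19×10^-6 = 5.61×10^4 → turbulent
ε/D = 1.2/41.2 = 0.0291
Swamee-Jain: f = 0.05738
h_f = f(L/D)V²/(2g) = 0.05738·(2490/0.0412)·1.620²/(2·9.81) = 464.0 m

h_f ≈ 464 m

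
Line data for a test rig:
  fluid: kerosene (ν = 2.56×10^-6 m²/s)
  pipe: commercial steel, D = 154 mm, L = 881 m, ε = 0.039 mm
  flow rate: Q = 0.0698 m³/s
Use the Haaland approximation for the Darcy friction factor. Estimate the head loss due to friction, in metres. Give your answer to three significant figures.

h_f ≈ 69.5 m

V = 4Q/(πD²) = 4·0.0698/(π·0.154²) = 3.747 m/s
Re = VD/ν = 3.747·0.154/2.56×10^-6 = 2.25×10^5 → turbulent
ε/D = 0.039/154 = 2.53×10^-4
Haaland: f = 0.01698
h_f = f(L/D)V²/(2g) = 0.01698·(881/0.154)·3.747²/(2·9.81) = 69.50 m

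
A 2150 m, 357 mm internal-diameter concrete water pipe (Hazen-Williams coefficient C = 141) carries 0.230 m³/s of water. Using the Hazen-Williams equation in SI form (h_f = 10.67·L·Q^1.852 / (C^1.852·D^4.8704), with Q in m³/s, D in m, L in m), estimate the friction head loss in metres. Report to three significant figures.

h_f = 10.67·2150·0.230^1.852 / (141^1.852·0.357^4.8704) = 23.82 m

h_f ≈ 23.8 m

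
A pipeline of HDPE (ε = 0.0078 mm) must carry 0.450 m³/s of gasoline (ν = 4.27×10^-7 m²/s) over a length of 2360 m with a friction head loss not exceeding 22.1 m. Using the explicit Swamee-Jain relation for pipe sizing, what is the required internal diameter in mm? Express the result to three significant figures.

Swamee-Jain (Type III): D = 0.66·[ε^1.25·(LQ²/(gh_f))^4.75 + ν·Q^9.4·(L/(gh_f))^5.2]^0.04
LQ²/(gh_f) = 2.204; L/(gh_f) = 10.89
Term 1 = ε^1.25·(…)^4.75 = 1.76×10^-5; Term 2 = ν·Q^9.4·(…)^5.2 = 5.78×10^-5
D = 0.66·(1.76×10^-5 + 5.78×10^-5)^0.04 = 0.4515 m = 451 mm
Check: V = 2.81 m/s, Re = 2.97×10^6, f = 0.01051, h_f = 22.1 m ≈ 22.1 m ✓

D ≈ 451 mm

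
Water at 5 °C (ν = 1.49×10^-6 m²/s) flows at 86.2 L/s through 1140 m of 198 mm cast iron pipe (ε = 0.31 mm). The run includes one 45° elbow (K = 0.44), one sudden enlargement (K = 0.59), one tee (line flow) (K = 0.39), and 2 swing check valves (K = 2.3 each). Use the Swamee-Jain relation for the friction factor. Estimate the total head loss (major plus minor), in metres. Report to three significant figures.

H_L ≈ 54.6 m

V = 4Q/(πD²) = 2.800 m/s; V²/2g = 0.3995 m
Re = 3.72×10^5, ε/D = 0.00157 → f = 0.02268 (Swamee-Jain)
Major: h_f = f(L/D)·V²/2g = 0.02268·5758·0.3995 = 52.17 m
Minor: ΣK = 6.02; h_m = ΣK·V²/2g = 2.405 m
Total H_L = 52.17 + 2.405 = 54.57 m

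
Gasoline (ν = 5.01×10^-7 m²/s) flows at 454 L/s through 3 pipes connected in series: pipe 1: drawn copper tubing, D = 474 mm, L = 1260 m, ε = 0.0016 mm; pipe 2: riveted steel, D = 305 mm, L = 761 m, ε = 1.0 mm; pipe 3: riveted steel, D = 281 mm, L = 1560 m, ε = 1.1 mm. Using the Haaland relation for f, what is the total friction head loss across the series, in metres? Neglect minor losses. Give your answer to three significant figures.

H ≈ 571 m

Pipe 1: V = 2.573 m/s, Re = 2.43×10^6, ε/D = 3.38×10^-6, f = 0.01014, h_1 = f(L/D)V²/2g = 9.090 m
Pipe 2: V = 6.214 m/s, Re = 3.78×10^6, ε/D = 0.00328, f = 0.02691, h_2 = f(L/D)V²/2g = 132.2 m
Pipe 3: V = 7.321 m/s, Re = 4.11×10^6, ε/D = 0.00391, f = 0.02832, h_3 = f(L/D)V²/2g = 429.4 m
Series → Q common, losses add: H = Σh = 570.7 m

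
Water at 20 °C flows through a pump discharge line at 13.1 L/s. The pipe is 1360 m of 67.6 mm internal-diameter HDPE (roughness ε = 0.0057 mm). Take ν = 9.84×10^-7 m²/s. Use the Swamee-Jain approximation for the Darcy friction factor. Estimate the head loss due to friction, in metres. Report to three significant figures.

V = 4Q/(πD²) = 4·0.0131/(π·0.0676²) = 3.650 m/s
Re = VD/ν = 3.650·0.0676/9.84×10^-7 = 2.51×10^5 → turbulent
ε/D = 0.0057/67.6 = 8.43×10^-5
Swamee-Jain: f = 0.01570
h_f = f(L/D)V²/(2g) = 0.01570·(1360/0.0676)·3.650²/(2·9.81) = 214.4 m

h_f ≈ 214 m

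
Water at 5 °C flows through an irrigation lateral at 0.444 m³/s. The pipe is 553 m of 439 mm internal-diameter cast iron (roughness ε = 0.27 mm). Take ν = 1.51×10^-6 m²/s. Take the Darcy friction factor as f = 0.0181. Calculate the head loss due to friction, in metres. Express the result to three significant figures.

h_f ≈ 10.00 m

V = 4Q/(πD²) = 4·0.444/(π·0.439²) = 2.933 m/s
h_f = f(L/D)V²/(2g) = 0.01810·(553/0.439)·2.933²/(2·9.81) = 9.999 m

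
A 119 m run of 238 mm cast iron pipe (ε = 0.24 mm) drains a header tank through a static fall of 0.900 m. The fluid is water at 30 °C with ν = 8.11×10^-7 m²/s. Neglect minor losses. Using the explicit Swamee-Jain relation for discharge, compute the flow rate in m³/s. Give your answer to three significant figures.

Swamee-Jain (Type II): Q = -0.965·√(gD⁵h_f/L)·ln[ε/(3.7D) + √(3.17ν²L/(gD³h_f))]
√(gD⁵h_f/L) = √(9.81·0.238⁵·0.900/119) = 0.007527
ε/(3.7D) = 2.73×10^-4; √(3.17ν²L/(gD³h_f)) = 4.57×10^-5
Q = -0.965·0.007527·ln(3.182×10^-4) = 0.05849 m³/s
Check: V = 1.31 m/s, Re = 3.86×10^5, f = 0.02057, h_f = 0.906 m ≈ 0.900 m ✓

Q ≈ 0.0585 m³/s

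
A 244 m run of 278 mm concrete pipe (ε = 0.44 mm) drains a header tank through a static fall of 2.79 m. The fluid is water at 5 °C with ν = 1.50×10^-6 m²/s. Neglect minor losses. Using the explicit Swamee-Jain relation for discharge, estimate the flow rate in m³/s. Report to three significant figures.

Swamee-Jain (Type II): Q = -0.965·√(gD⁵h_f/L)·ln[ε/(3.7D) + √(3.17ν²L/(gD³h_f))]
√(gD⁵h_f/L) = √(9.81·0.278⁵·2.79/244) = 0.01365
ε/(3.7D) = 4.28×10^-4; √(3.17ν²L/(gD³h_f)) = 5.44×10^-5
Q = -0.965·0.01365·ln(4.822×10^-4) = 0.1006 m³/s
Check: V = 1.66 m/s, Re = 3.07×10^5, f = 0.02287, h_f = 2.81 m ≈ 2.79 m ✓

Q ≈ 0.101 m³/s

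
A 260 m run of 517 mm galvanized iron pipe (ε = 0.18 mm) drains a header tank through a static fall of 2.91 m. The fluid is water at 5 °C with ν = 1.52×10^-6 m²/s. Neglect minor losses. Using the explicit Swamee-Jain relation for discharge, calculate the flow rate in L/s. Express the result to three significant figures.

Swamee-Jain (Type II): Q = -0.965·√(gD⁵h_f/L)·ln[ε/(3.7D) + √(3.17ν²L/(gD³h_f))]
√(gD⁵h_f/L) = √(9.81·0.517⁵·2.91/260) = 0.06368
ε/(3.7D) = 9.41×10^-5; √(3.17ν²L/(gD³h_f)) = 2.20×10^-5
Q = -0.965·0.06368·ln(1.161×10^-4) = 0.5569 m³/s
Check: V = 2.65 m/s, Re = 9.02×10^5, f = 0.01624, h_f = 2.93 m ≈ 2.91 m ✓

Q ≈ 557 L/s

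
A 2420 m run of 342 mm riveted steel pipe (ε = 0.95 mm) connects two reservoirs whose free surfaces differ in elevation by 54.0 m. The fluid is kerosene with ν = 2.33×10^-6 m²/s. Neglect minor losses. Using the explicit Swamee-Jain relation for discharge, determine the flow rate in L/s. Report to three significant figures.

Q ≈ 220 L/s

Swamee-Jain (Type II): Q = -0.965·√(gD⁵h_f/L)·ln[ε/(3.7D) + √(3.17ν²L/(gD³h_f))]
√(gD⁵h_f/L) = √(9.81·0.342⁵·54.0/2420) = 0.03200
ε/(3.7D) = 7.51×10^-4; √(3.17ν²L/(gD³h_f)) = 4.43×10^-5
Q = -0.965·0.03200·ln(7.951×10^-4) = 0.2204 m³/s
Check: V = 2.40 m/s, Re = 3.52×10^5, f = 0.02615, h_f = 54.3 m ≈ 54.0 m ✓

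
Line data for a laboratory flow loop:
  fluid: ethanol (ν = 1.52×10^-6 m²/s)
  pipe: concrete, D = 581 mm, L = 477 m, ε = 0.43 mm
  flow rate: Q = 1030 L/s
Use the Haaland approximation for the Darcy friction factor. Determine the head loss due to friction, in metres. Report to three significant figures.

V = 4Q/(πD²) = 4·1.03/(π·0.581²) = 3.885 m/s
Re = VD/ν = 3.885·0.581/1.52×10^-6 = 1.49×10^6 → turbulent
ε/D = 0.43/581 = 7.40×10^-4
Haaland: f = 0.01853
h_f = f(L/D)V²/(2g) = 0.01853·(477/0.581)·3.885²/(2·9.81) = 11.71 m

h_f ≈ 11.7 m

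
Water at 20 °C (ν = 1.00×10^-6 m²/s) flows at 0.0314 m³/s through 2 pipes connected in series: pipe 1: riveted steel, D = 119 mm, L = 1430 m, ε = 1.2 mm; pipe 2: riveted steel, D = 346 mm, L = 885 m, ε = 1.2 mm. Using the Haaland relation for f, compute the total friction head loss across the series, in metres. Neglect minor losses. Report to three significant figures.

H ≈ 187 m

Pipe 1: V = 2.823 m/s, Re = 3.36×10^5, ε/D = 0.0101, f = 0.03825, h_1 = f(L/D)V²/2g = 186.8 m
Pipe 2: V = 0.3340 m/s, Re = 1.16×10^5, ε/D = 0.00347, f = 0.02825, h_2 = f(L/D)V²/2g = 0.4107 m
Series → Q common, losses add: H = Σh = 187.2 m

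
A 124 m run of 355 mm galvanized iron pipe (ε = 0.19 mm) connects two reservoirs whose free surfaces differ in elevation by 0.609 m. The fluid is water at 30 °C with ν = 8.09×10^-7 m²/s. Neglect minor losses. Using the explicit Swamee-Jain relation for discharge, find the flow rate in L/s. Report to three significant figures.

Q ≈ 138 L/s

Swamee-Jain (Type II): Q = -0.965·√(gD⁵h_f/L)·ln[ε/(3.7D) + √(3.17ν²L/(gD³h_f))]
√(gD⁵h_f/L) = √(9.81·0.355⁵·0.609/124) = 0.01648
ε/(3.7D) = 1.45×10^-4; √(3.17ν²L/(gD³h_f)) = 3.10×10^-5
Q = -0.965·0.01648·ln(1.757×10^-4) = 0.1375 m³/s
Check: V = 1.39 m/s, Re = 6.10×10^5, f = 0.01784, h_f = 0.613 m ≈ 0.609 m ✓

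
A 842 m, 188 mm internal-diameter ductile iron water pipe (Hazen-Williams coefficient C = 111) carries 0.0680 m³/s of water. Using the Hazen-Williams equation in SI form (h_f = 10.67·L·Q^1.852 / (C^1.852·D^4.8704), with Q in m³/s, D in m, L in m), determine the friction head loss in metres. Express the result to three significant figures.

h_f ≈ 34.6 m

h_f = 10.67·842·0.0680^1.852 / (111^1.852·0.188^4.8704) = 34.55 m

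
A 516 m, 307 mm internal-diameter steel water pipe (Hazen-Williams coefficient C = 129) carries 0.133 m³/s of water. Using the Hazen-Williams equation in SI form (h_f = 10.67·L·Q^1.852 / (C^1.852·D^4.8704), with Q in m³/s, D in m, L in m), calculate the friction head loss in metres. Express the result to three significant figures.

h_f = 10.67·516·0.133^1.852 / (129^1.852·0.307^4.8704) = 5.096 m

h_f ≈ 5.10 m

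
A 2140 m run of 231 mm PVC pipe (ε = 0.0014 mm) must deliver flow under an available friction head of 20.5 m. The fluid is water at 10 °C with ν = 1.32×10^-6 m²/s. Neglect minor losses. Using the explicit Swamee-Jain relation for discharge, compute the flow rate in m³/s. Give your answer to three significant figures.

Q ≈ 0.0725 m³/s

Swamee-Jain (Type II): Q = -0.965·√(gD⁵h_f/L)·ln[ε/(3.7D) + √(3.17ν²L/(gD³h_f))]
√(gD⁵h_f/L) = √(9.81·0.231⁵·20.5/2140) = 0.007862
ε/(3.7D) = 1.64×10^-6; √(3.17ν²L/(gD³h_f)) = 6.91×10^-5
Q = -0.965·0.007862·ln(7.069×10^-5) = 0.07251 m³/s
Check: V = 1.73 m/s, Re = 3.03×10^5, f = 0.01442, h_f = 20.4 m ≈ 20.5 m ✓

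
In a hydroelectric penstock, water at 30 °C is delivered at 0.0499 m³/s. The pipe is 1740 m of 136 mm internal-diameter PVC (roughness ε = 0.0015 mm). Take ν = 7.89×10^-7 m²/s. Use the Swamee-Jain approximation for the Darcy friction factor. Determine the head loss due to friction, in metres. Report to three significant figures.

h_f ≈ 99.3 m

V = 4Q/(πD²) = 4·0.0499/(π·0.136²) = 3.435 m/s
Re = VD/ν = 3.435·0.136/7.89×10^-7 = 5.92×10^5 → turbulent
ε/D = 0.0015/136 = 1.10×10^-5
Swamee-Jain: f = 0.01290
h_f = f(L/D)V²/(2g) = 0.01290·(1740/0.136)·3.435²/(2·9.81) = 99.26 m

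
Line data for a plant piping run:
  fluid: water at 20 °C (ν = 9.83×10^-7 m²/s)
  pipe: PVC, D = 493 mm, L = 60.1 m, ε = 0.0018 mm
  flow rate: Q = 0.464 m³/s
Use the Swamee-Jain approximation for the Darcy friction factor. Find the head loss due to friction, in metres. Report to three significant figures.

V = 4Q/(πD²) = 4·0.464/(π·0.493²) = 2.431 m/s
Re = VD/ν = 2.431·0.493/9.83×10^-7 = 1.22×10^6 → turbulent
ε/D = 0.0018/493 = 3.65×10^-6
Swamee-Jain: f = 0.01133
h_f = f(L/D)V²/(2g) = 0.01133·(60.1/0.493)·2.431²/(2·9.81) = 0.4161 m

h_f ≈ 0.416 m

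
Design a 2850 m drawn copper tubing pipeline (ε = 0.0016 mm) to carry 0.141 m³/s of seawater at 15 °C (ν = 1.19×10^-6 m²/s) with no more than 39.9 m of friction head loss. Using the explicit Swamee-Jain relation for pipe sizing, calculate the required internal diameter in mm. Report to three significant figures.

D ≈ 277 mm

Swamee-Jain (Type III): D = 0.66·[ε^1.25·(LQ²/(gh_f))^4.75 + ν·Q^9.4·(L/(gh_f))^5.2]^0.04
LQ²/(gh_f) = 0.1448; L/(gh_f) = 7.281
Term 1 = ε^1.25·(…)^4.75 = 5.86×10^-12; Term 2 = ν·Q^9.4·(…)^5.2 = 3.64×10^-10
D = 0.66·(5.86×10^-12 + 3.64×10^-10)^0.04 = 0.2769 m = 277 mm
Check: V = 2.34 m/s, Re = 5.45×10^5, f = 0.01299, h_f = 37.4 m ≈ 39.9 m ✓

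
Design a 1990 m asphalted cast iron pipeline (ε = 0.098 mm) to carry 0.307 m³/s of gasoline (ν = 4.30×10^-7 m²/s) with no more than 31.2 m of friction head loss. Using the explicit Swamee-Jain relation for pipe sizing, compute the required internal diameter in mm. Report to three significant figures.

D ≈ 381 mm

Swamee-Jain (Type III): D = 0.66·[ε^1.25·(LQ²/(gh_f))^4.75 + ν·Q^9.4·(L/(gh_f))^5.2]^0.04
LQ²/(gh_f) = 0.6128; L/(gh_f) = 6.502
Term 1 = ε^1.25·(…)^4.75 = 9.52×10^-7; Term 2 = ν·Q^9.4·(…)^5.2 = 1.10×10^-7
D = 0.66·(9.52×10^-7 + 1.10×10^-7)^0.04 = 0.3807 m = 381 mm
Check: V = 2.70 m/s, Re = 2.39×10^6, f = 0.01490, h_f = 28.9 m ≈ 31.2 m ✓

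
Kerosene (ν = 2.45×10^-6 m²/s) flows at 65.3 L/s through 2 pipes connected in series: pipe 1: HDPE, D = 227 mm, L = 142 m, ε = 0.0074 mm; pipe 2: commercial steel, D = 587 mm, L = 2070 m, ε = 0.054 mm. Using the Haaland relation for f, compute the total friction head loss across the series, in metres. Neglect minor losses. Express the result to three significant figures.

H ≈ 1.59 m

Pipe 1: V = 1.614 m/s, Re = 1.49×10^5, ε/D = 3.26×10^-5, f = 0.01659, h_1 = f(L/D)V²/2g = 1.377 m
Pipe 2: V = 0.2413 m/s, Re = 5.78×10^4, ε/D = 9.20×10^-5, f = 0.02034, h_2 = f(L/D)V²/2g = 0.2128 m
Series → Q common, losses add: H = Σh = 1.590 m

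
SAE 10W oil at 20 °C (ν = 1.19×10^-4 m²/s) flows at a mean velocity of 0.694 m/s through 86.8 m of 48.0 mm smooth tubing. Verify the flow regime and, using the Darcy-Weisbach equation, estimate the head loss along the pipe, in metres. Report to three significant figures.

Re = VD/ν = 0.694·0.04800/1.19×10^-4 = 280 → laminar (Re < 2300)
f = 64/Re = 0.2286
h_f = f(L/D)V²/(2g) = 0.2286·(86.8/0.04800)·0.694²/(2·9.81) = 10.15 m

h_f ≈ 10.1 m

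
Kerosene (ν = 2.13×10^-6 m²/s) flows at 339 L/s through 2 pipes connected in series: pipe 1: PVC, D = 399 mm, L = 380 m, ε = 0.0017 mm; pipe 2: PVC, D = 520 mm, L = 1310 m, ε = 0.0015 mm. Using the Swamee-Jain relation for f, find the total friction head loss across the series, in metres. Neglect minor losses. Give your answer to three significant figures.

H ≈ 9.18 m

Pipe 1: V = 2.711 m/s, Re = 5.08×10^5, ε/D = 4.26×10^-6, f = 0.01312, h_1 = f(L/D)V²/2g = 4.683 m
Pipe 2: V = 1.596 m/s, Re = 3.90×10^5, ε/D = 2.88×10^-6, f = 0.01373, h_2 = f(L/D)V²/2g = 4.493 m
Series → Q common, losses add: H = Σh = 9.176 m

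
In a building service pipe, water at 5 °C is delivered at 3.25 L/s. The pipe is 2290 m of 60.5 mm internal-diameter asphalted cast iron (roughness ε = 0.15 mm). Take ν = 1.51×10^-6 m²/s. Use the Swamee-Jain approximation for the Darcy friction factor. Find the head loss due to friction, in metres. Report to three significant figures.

h_f ≈ 69.3 m

V = 4Q/(πD²) = 4·0.00325/(π·0.0605²) = 1.131 m/s
Re = VD/ν = 1.131·0.0605/1.51×10^-6 = 4.53×10^4 → turbulent
ε/D = 0.15/60.5 = 0.00248
Swamee-Jain: f = 0.02810
h_f = f(L/D)V²/(2g) = 0.02810·(2290/0.0605)·1.131²/(2·9.81) = 69.28 m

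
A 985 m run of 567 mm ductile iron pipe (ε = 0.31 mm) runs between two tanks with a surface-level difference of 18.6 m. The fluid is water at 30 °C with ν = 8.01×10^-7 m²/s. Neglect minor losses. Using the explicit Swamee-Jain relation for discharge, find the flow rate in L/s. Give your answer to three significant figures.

Swamee-Jain (Type II): Q = -0.965·√(gD⁵h_f/L)·ln[ε/(3.7D) + √(3.17ν²L/(gD³h_f))]
√(gD⁵h_f/L) = √(9.81·0.567⁵·18.6/985) = 0.1042
ε/(3.7D) = 1.48×10^-4; √(3.17ν²L/(gD³h_f)) = 7.76×10^-6
Q = -0.965·0.1042·ln(1.555×10^-4) = 0.8816 m³/s
Check: V = 3.49 m/s, Re = 2.47×10^6, f = 0.01730, h_f = 18.7 m ≈ 18.6 m ✓

Q ≈ 882 L/s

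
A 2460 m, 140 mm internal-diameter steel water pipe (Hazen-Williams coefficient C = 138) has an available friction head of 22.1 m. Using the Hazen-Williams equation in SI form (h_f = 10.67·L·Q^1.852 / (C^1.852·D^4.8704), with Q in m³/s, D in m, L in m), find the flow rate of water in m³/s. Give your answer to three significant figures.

Q ≈ 0.0171 m³/s

Rearranging: Q = [h_f·C^1.852·D^4.8704 / (10.67·L)]^(1/1.852)
Q = [22.1·138^1.852·0.140^4.8704 / (10.67·2460)]^0.540 = 0.01715 m³/s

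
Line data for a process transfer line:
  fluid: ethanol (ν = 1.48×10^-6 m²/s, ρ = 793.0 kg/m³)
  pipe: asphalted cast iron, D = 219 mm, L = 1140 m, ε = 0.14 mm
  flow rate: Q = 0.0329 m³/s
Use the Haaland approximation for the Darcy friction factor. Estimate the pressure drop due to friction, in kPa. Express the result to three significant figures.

V = 4Q/(πD²) = 4·0.0329/(π·0.219²) = 0.8734 m/s
Re = VD/ν = 0.8734·0.219/1.48×10^-6 = 1.29×10^5 → turbulent
ε/D = 0.14/219 = 6.39×10^-4
Haaland: f = 0.02008
h_f = f(L/D)V²/(2g) = 0.02008·(1140/0.219)·0.8734²/(2·9.81) = 4.064 m
Δp = ρg·h_f = 793.0·9.81·4.064 = 31.61 kPa

Δp ≈ 31.6 kPa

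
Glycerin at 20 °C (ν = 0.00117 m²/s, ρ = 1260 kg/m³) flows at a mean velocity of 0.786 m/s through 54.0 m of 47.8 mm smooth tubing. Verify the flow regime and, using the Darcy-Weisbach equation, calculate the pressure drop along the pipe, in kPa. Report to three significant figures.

Δp ≈ 876 kPa

Re = VD/ν = 0.786·0.04780/0.00117 = 32.1 → laminar (Re < 2300)
f = 64/Re = 1.993
h_f = f(L/D)V²/(2g) = 1.993·(54.0/0.04780)·0.786²/(2·9.81) = 70.90 m
Δp = ρg·h_f = 1260·9.81·70.90 = 876.3 kPa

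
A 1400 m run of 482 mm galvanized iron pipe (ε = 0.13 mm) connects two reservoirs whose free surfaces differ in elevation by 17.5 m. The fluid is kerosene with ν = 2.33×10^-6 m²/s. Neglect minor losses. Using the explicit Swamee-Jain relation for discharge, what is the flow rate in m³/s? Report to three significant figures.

Q ≈ 0.498 m³/s

Swamee-Jain (Type II): Q = -0.965·√(gD⁵h_f/L)·ln[ε/(3.7D) + √(3.17ν²L/(gD³h_f))]
√(gD⁵h_f/L) = √(9.81·0.482⁵·17.5/1400) = 0.05648
ε/(3.7D) = 7.29×10^-5; √(3.17ν²L/(gD³h_f)) = 3.54×10^-5
Q = -0.965·0.05648·ln(1.083×10^-4) = 0.4977 m³/s
Check: V = 2.73 m/s, Re = 5.64×10^5, f = 0.01599, h_f = 17.6 m ≈ 17.5 m ✓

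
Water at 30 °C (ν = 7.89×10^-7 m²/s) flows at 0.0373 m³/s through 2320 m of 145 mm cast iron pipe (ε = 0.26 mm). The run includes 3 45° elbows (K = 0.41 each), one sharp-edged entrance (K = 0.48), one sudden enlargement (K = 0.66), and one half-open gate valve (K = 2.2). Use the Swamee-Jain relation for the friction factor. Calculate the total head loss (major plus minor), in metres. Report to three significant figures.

V = 4Q/(πD²) = 2.259 m/s; V²/2g = 0.2601 m
Re = 4.15×10^5, ε/D = 0.00179 → f = 0.02336 (Swamee-Jain)
Major: h_f = f(L/D)·V²/2g = 0.02336·16000·0.2601 = 97.19 m
Minor: ΣK = 4.57; h_m = ΣK·V²/2g = 1.188 m
Total H_L = 97.19 + 1.188 = 98.37 m

H_L ≈ 98.4 m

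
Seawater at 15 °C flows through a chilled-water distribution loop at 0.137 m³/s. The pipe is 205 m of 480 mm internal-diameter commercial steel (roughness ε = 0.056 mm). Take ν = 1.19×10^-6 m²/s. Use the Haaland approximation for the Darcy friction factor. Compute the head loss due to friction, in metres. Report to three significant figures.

V = 4Q/(πD²) = 4·0.137/(π·0.480²) = 0.7571 m/s
Re = VD/ν = 0.7571·0.480/1.19×10^-6 = 3.05×10^5 → turbulent
ε/D = 0.056/480 = 1.17×10^-4
Haaland: f = 0.01534
h_f = f(L/D)V²/(2g) = 0.01534·(205/0.480)·0.7571²/(2·9.81) = 0.1914 m

h_f ≈ 0.191 m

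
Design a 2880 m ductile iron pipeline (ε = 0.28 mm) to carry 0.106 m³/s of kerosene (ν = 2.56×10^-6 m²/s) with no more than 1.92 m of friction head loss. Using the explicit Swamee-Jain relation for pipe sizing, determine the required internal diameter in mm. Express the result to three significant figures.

Swamee-Jain (Type III): D = 0.66·[ε^1.25·(LQ²/(gh_f))^4.75 + ν·Q^9.4·(L/(gh_f))^5.2]^0.04
LQ²/(gh_f) = 1.718; L/(gh_f) = 152.9
Term 1 = ε^1.25·(…)^4.75 = 4.74×10^-4; Term 2 = ν·Q^9.4·(…)^5.2 = 4.03×10^-4
D = 0.66·(4.74×10^-4 + 4.03×10^-4)^0.04 = 0.4980 m = 498 mm
Check: V = 0.544 m/s, Re = 1.06×10^5, f = 0.02054, h_f = 1.79 m ≈ 1.92 m ✓

D ≈ 498 mm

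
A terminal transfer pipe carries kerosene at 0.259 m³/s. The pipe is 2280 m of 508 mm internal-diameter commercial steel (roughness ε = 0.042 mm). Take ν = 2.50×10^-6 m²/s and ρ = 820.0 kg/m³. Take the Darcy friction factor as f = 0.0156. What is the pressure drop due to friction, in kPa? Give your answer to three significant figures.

V = 4Q/(πD²) = 4·0.259/(π·0.508²) = 1.278 m/s
h_f = f(L/D)V²/(2g) = 0.01560·(2280/0.508)·1.278²/(2·9.81) = 5.827 m
Δp = ρg·h_f = 820.0·9.81·5.827 = 46.88 kPa

Δp ≈ 46.9 kPa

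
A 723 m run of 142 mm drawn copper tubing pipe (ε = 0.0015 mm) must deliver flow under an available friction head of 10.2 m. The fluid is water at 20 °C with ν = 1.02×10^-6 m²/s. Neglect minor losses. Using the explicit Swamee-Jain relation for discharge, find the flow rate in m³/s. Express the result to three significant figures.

Swamee-Jain (Type II): Q = -0.965·√(gD⁵h_f/L)·ln[ε/(3.7D) + √(3.17ν²L/(gD³h_f))]
√(gD⁵h_f/L) = √(9.81·0.142⁵·10.2/723) = 0.002827
ε/(3.7D) = 2.85×10^-6; √(3.17ν²L/(gD³h_f)) = 9.12×10^-5
Q = -0.965·0.002827·ln(9.408×10^-5) = 0.02529 m³/s
Check: V = 1.60 m/s, Re = 2.22×10^5, f = 0.01532, h_f = 10.1 m ≈ 10.2 m ✓

Q ≈ 0.0253 m³/s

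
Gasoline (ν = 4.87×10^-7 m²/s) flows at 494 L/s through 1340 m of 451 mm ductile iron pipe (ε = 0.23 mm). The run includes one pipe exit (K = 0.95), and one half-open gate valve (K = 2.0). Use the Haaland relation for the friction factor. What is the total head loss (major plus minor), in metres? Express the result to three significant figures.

H_L ≈ 26.0 m

V = 4Q/(πD²) = 3.092 m/s; V²/2g = 0.4874 m
Re = 2.86×10^6, ε/D = 5.10×10^-4 → f = 0.01696 (Haaland)
Major: h_f = f(L/D)·V²/2g = 0.01696·2971·0.4874 = 24.56 m
Minor: ΣK = 2.95; h_m = ΣK·V²/2g = 1.438 m
Total H_L = 24.56 + 1.438 = 26.00 m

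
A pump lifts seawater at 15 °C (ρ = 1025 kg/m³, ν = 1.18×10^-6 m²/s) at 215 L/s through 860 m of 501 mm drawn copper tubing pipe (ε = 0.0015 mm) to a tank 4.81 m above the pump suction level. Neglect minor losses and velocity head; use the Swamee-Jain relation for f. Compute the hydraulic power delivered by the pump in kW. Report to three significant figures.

P_hyd ≈ 13.4 kW

V = 4Q/(πD²) = 1.091 m/s; Re = 4.63×10^5; ε/D = 2.99×10^-6; f = 0.01332
h_f = f(L/D)V²/2g = 1.386 m
Total head H = z + h_f = 4.81 + 1.386 = 6.196 m
P_hyd = ρgQH = 1025·9.81·0.215·6.196 = 13.40 kW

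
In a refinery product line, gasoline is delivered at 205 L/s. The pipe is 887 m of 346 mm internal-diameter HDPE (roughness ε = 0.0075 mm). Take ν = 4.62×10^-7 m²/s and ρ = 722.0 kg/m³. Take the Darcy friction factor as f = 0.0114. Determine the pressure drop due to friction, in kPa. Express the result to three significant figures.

V = 4Q/(πD²) = 4·0.205/(π·0.346²) = 2.180 m/s
h_f = f(L/D)V²/(2g) = 0.01140·(887/0.346)·2.180²/(2·9.81) = 7.081 m
Δp = ρg·h_f = 722.0·9.81·7.081 = 50.15 kPa

Δp ≈ 50.2 kPa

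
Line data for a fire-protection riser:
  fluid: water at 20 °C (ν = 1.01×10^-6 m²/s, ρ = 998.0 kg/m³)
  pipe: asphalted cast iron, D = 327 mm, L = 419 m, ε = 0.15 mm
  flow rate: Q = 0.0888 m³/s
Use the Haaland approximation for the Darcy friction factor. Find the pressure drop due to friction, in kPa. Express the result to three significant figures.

V = 4Q/(πD²) = 4·0.0888/(π·0.327²) = 1.057 m/s
Re = VD/ν = 1.057·0.327/1.01×10^-6 = 3.42×10^5 → turbulent
ε/D = 0.15/327 = 4.59×10^-4
Haaland: f = 0.01767
h_f = f(L/D)V²/(2g) = 0.01767·(419/0.327)·1.057²/(2·9.81) = 1.291 m
Δp = ρg·h_f = 998.0·9.81·1.291 = 12.63 kPa

Δp ≈ 12.6 kPa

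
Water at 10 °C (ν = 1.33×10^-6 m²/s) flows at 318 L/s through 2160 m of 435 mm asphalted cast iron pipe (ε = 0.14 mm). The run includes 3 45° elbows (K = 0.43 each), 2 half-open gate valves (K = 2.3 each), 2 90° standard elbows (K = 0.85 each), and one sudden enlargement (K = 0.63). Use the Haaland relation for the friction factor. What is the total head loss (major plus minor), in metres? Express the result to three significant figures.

V = 4Q/(πD²) = 2.140 m/s; V²/2g = 0.2334 m
Re = 7.00×10^5, ε/D = 3.22×10^-4 → f = 0.01603 (Haaland)
Major: h_f = f(L/D)·V²/2g = 0.01603·4966·0.2334 = 18.58 m
Minor: ΣK = 8.22; h_m = ΣK·V²/2g = 1.918 m
Total H_L = 18.58 + 1.918 = 20.50 m

H_L ≈ 20.5 m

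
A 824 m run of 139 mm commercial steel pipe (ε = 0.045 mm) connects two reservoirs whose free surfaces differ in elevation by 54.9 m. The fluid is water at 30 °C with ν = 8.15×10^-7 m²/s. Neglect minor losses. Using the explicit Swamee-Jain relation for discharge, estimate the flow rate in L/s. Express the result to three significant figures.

Swamee-Jain (Type II): Q = -0.965·√(gD⁵h_f/L)·ln[ε/(3.7D) + √(3.17ν²L/(gD³h_f))]
√(gD⁵h_f/L) = √(9.81·0.139⁵·54.9/824) = 0.005824
ε/(3.7D) = 8.75×10^-5; √(3.17ν²L/(gD³h_f)) = 3.46×10^-5
Q = -0.965·0.005824·ln(1.221×10^-4) = 0.05064 m³/s
Check: V = 3.34 m/s, Re = 5.69×10^5, f = 0.01642, h_f = 55.3 m ≈ 54.9 m ✓

Q ≈ 50.6 L/s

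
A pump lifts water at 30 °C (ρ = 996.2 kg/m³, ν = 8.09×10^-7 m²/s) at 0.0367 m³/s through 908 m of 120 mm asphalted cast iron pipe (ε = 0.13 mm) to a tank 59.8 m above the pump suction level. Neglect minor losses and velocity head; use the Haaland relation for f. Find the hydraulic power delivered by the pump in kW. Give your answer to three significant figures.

P_hyd ≈ 51.4 kW

V = 4Q/(πD²) = 3.245 m/s; Re = 4.81×10^5; ε/D = 0.00108; f = 0.02058
h_f = f(L/D)V²/2g = 83.56 m
Total head H = z + h_f = 59.8 + 83.56 = 143.4 m
P_hyd = ρgQH = 996.2·9.81·0.0367·143.4 = 51.42 kW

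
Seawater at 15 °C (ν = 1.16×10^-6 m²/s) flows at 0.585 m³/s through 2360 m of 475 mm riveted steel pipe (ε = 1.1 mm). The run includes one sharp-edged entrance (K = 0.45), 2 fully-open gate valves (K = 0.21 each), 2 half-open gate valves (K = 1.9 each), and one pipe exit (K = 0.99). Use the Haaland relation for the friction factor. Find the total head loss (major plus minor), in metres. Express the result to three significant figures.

V = 4Q/(πD²) = 3.301 m/s; V²/2g = 0.5555 m
Re = 1.35×10^6, ε/D = 0.00232 → f = 0.02452 (Haaland)
Major: h_f = f(L/D)·V²/2g = 0.02452·4968·0.5555 = 67.67 m
Minor: ΣK = 5.66; h_m = ΣK·V²/2g = 3.144 m
Total H_L = 67.67 + 3.144 = 70.81 m

H_L ≈ 70.8 m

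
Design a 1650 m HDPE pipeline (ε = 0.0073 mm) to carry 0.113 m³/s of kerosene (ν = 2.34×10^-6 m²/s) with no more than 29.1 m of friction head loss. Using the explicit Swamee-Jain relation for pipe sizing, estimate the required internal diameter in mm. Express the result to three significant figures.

D ≈ 250 mm

Swamee-Jain (Type III): D = 0.66·[ε^1.25·(LQ²/(gh_f))^4.75 + ν·Q^9.4·(L/(gh_f))^5.2]^0.04
LQ²/(gh_f) = 0.07380; L/(gh_f) = 5.780
Term 1 = ε^1.25·(…)^4.75 = 1.59×10^-12; Term 2 = ν·Q^9.4·(…)^5.2 = 2.69×10^-11
D = 0.66·(1.59×10^-12 + 2.69×10^-11)^0.04 = 0.2499 m = 250 mm
Check: V = 2.30 m/s, Re = 2.46×10^5, f = 0.01522, h_f = 27.2 m ≈ 29.1 m ✓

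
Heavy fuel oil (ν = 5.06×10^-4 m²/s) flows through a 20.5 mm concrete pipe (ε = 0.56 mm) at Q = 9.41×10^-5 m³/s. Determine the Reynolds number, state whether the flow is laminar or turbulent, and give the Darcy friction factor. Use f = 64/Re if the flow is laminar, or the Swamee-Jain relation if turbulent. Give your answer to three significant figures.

Re ≈ 11.6; laminar; f = 64/Re ≈ 5.54

V = 4Q/(πD²) = 0.2851 m/s
Re = VD/ν = 0.2851·0.0205/5.06×10^-4 = 11.6
Re < 2300 → laminar → f = 64/Re = 5.541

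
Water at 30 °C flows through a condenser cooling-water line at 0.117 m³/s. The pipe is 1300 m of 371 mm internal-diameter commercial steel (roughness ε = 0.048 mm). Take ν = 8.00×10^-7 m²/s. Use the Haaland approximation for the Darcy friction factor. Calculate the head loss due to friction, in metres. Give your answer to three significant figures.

h_f ≈ 3.05 m

V = 4Q/(πD²) = 4·0.117/(π·0.371²) = 1.082 m/s
Re = VD/ν = 1.082·0.371/8.00×10^-7 = 5.02×10^5 → turbulent
ε/D = 0.048/371 = 1.29×10^-4
Haaland: f = 0.01458
h_f = f(L/D)V²/(2g) = 0.01458·(1300/0.371)·1.082²/(2·9.81) = 3.050 m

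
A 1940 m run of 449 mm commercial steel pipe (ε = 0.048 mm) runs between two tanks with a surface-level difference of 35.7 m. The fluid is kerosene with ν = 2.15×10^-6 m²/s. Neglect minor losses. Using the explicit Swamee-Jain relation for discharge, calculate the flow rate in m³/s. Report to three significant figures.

Swamee-Jain (Type II): Q = -0.965·√(gD⁵h_f/L)·ln[ε/(3.7D) + √(3.17ν²L/(gD³h_f))]
√(gD⁵h_f/L) = √(9.81·0.449⁵·35.7/1940) = 0.05740
ε/(3.7D) = 2.89×10^-5; √(3.17ν²L/(gD³h_f)) = 2.99×10^-5
Q = -0.965·0.05740·ln(5.884×10^-5) = 0.5395 m³/s
Check: V = 3.41 m/s, Re = 7.12×10^5, f = 0.01402, h_f = 35.9 m ≈ 35.7 m ✓

Q ≈ 0.540 m³/s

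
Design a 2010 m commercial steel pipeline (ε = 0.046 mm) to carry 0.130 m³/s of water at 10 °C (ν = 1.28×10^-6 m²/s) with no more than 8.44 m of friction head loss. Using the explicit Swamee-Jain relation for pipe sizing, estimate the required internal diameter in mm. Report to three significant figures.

D ≈ 352 mm

Swamee-Jain (Type III): D = 0.66·[ε^1.25·(LQ²/(gh_f))^4.75 + ν·Q^9.4·(L/(gh_f))^5.2]^0.04
LQ²/(gh_f) = 0.4103; L/(gh_f) = 24.28
Term 1 = ε^1.25·(…)^4.75 = 5.50×10^-8; Term 2 = ν·Q^9.4·(…)^5.2 = 9.58×10^-8
D = 0.66·(5.50×10^-8 + 9.58×10^-8)^0.04 = 0.3521 m = 352 mm
Check: V = 1.34 m/s, Re = 3.67×10^5, f = 0.01533, h_f = 7.95 m ≈ 8.44 m ✓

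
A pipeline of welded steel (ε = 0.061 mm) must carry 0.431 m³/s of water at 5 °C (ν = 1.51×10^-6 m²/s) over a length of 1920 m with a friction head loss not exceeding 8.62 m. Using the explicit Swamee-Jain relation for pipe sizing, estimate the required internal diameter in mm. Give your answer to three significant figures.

Swamee-Jain (Type III): D = 0.66·[ε^1.25·(LQ²/(gh_f))^4.75 + ν·Q^9.4·(L/(gh_f))^5.2]^0.04
LQ²/(gh_f) = 4.218; L/(gh_f) = 22.71
Term 1 = ε^1.25·(…)^4.75 = 0.00502; Term 2 = ν·Q^9.4·(…)^5.2 = 0.00624
D = 0.66·(0.00502 + 0.00624)^0.04 = 0.5516 m = 552 mm
Check: V = 1.80 m/s, Re = 6.59×10^5, f = 0.01418, h_f = 8.18 m ≈ 8.62 m ✓

D ≈ 552 mm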